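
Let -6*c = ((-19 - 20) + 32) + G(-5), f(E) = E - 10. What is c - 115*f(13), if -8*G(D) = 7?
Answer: -5499/16 ≈ -343.69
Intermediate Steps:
G(D) = -7/8 (G(D) = -1/8*7 = -7/8)
f(E) = -10 + E
c = 21/16 (c = -(((-19 - 20) + 32) - 7/8)/6 = -((-39 + 32) - 7/8)/6 = -(-7 - 7/8)/6 = -1/6*(-63/8) = 21/16 ≈ 1.3125)
c - 115*f(13) = 21/16 - 115*(-10 + 13) = 21/16 - 115*3 = 21/16 - 345 = -5499/16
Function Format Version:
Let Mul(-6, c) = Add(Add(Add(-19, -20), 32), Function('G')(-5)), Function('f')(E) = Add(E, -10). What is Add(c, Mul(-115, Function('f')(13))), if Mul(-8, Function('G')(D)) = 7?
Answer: Rational(-5499, 16) ≈ -343.69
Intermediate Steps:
Function('G')(D) = Rational(-7, 8) (Function('G')(D) = Mul(Rational(-1, 8), 7) = Rational(-7, 8))
Function('f')(E) = Add(-10, E)
c = Rational(21, 16) (c = Mul(Rational(-1, 6), Add(Add(Add(-19, -20), 32), Rational(-7, 8))) = Mul(Rational(-1, 6), Add(Add(-39, 32), Rational(-7, 8))) = Mul(Rational(-1, 6), Add(-7, Rational(-7, 8))) = Mul(Rational(-1, 6), Rational(-63, 8)) = Rational(21, 16) ≈ 1.3125)
Add(c, Mul(-115, Function('f')(13))) = Add(Rational(21, 16), Mul(-115, Add(-10, 13))) = Add(Rational(21, 16), Mul(-115, 3)) = Add(Rational(21, 16), -345) = Rational(-5499, 16)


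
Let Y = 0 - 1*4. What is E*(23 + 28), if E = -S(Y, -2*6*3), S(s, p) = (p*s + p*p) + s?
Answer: -73236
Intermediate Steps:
Y = -4 (Y = 0 - 4 = -4)
S(s, p) = s + p² + p*s (S(s, p) = (p*s + p²) + s = (p² + p*s) + s = s + p² + p*s)
E = -1436 (E = -(-4 + (-2*6*3)² + (-2*6*3)*(-4)) = -(-4 + (-12*3)² - 12*3*(-4)) = -(-4 + (-36)² - 36*(-4)) = -(-4 + 1296 + 144) = -1*1436 = -1436)
E*(23 + 28) = -1436*(23 + 28) = -1436*51 = -73236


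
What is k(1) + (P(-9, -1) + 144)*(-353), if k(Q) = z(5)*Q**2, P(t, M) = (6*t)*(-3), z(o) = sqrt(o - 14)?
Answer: -108018 + 3*I ≈ -1.0802e+5 + 3.0*I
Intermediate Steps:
z(o) = sqrt(-14 + o)
P(t, M) = -18*t
k(Q) = 3*I*Q**2 (k(Q) = sqrt(-14 + 5)*Q**2 = sqrt(-9)*Q**2 = (3*I)*Q**2 = 3*I*Q**2)
k(1) + (P(-9, -1) + 144)*(-353) = 3*I*1**2 + (-18*(-9) + 144)*(-353) = 3*I*1 + (162 + 144)*(-353) = 3*I + 306*(-353) = 3*I - 108018 = -108018 + 3*I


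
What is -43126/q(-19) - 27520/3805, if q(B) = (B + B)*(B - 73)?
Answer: -26030435/1330228 ≈ -19.568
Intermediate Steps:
q(B) = 2*B*(-73 + B) (q(B) = (2*B)*(-73 + B) = 2*B*(-73 + B))
-43126/q(-19) - 27520/3805 = -43126*(-1/(38*(-73 - 19))) - 27520/3805 = -43126/(2*(-19)*(-92)) - 27520*1/3805 = -43126/3496 - 5504/761 = -43126*1/3496 - 5504/761 = -21563/1748 - 5504/761 = -26030435/1330228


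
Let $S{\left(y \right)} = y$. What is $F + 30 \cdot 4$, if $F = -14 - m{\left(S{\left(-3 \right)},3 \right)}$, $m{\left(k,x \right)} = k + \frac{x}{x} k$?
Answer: $112$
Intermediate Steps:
$m{\left(k,x \right)} = 2 k$ ($m{\left(k,x \right)} = k + 1 k = k + k = 2 k$)
$F = -8$ ($F = -14 - 2 \left(-3\right) = -14 - -6 = -14 + 6 = -8$)
$F + 30 \cdot 4 = -8 + 30 \cdot 4 = -8 + 120 = 112$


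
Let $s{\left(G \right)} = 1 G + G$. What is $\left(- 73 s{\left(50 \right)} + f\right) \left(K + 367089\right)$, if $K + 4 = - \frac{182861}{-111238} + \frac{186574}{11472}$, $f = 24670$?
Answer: $\frac{339053873943145695}{53171764} \approx 6.3766 \cdot 10^{9}$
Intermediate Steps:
$s{\left(G \right)} = 2 G$ ($s{\left(G \right)} = G + G = 2 G$)
$K = \frac{4436852665}{319030584}$ ($K = -4 + \left(- \frac{182861}{-111238} + \frac{186574}{11472}\right) = -4 + \left(\left(-182861\right) \left(- \frac{1}{111238}\right) + 186574 \cdot \frac{1}{11472}\right) = -4 + \left(\frac{182861}{111238} + \frac{93287}{5736}\right) = -4 + \frac{5712975001}{319030584} = \frac{4436852665}{319030584} \approx 13.907$)
$\left(- 73 s{\left(50 \right)} + f\right) \left(K + 367089\right) = \left(- 73 \cdot 2 \cdot 50 + 24670\right) \left(\frac{4436852665}{319030584} + 367089\right) = \left(\left(-73\right) 100 + 24670\right) \frac{117117054902641}{319030584} = \left(-7300 + 24670\right) \frac{117117054902641}{319030584} = 17370 \cdot \frac{117117054902641}{319030584} = \frac{339053873943145695}{53171764}$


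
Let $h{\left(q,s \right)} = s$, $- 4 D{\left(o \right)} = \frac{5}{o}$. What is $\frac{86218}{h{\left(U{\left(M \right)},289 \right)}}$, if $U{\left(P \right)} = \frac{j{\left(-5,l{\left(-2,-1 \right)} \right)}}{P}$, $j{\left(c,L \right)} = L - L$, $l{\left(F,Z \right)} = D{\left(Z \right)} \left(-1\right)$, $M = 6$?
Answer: $\frac{86218}{289} \approx 298.33$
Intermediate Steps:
$D{\left(o \right)} = - \frac{5}{4 o}$ ($D{\left(o \right)} = - \frac{5 \frac{1}{o}}{4} = - \frac{5}{4 o}$)
$l{\left(F,Z \right)} = \frac{5}{4 Z}$ ($l{\left(F,Z \right)} = - \frac{5}{4 Z} \left(-1\right) = \frac{5}{4 Z}$)
$j{\left(c,L \right)} = 0$
$U{\left(P \right)} = 0$ ($U{\left(P \right)} = \frac{0}{P} = 0$)
$\frac{86218}{h{\left(U{\left(M \right)},289 \right)}} = \frac{86218}{289}$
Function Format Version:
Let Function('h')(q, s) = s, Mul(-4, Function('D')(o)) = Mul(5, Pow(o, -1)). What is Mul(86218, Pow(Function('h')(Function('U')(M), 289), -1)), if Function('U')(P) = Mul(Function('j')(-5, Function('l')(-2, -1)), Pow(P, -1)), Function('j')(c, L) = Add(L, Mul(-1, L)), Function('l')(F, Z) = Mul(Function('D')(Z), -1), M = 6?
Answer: Rational(86218, 289) ≈ 298.33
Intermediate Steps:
Function('D')(o) = Mul(Rational(-5, 4), Pow(o, -1)) (Function('D')(o) = Mul(Rational(-1, 4), Mul(5, Pow(o, -1))) = Mul(Rational(-5, 4), Pow(o, -1)))
Function('l')(F, Z) = Mul(Rational(5, 4), Pow(Z, -1)) (Function('l')(F, Z) = Mul(Mul(Rational(-5, 4), Pow(Z, -1)), -1) = Mul(Rational(5, 4), Pow(Z, -1)))
Function('j')(c, L) = 0
Function('U')(P) = 0 (Function('U')(P) = Mul(0, Pow(P, -1)) = 0)
Mul(86218, Pow(Function('h')(Function('U')(M), 289), -1)) = Mul(86218, Pow(289, -1)) = Mul(86218, Rational(1, 289)) = Rational(86218, 289)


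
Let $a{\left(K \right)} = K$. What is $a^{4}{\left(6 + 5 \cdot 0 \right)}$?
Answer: $1296$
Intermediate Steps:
$a^{4}{\left(6 + 5 \cdot 0 \right)} = \left(6 + 5 \cdot 0\right)^{4} = \left(6 + 0\right)^{4} = 6^{4} = 1296$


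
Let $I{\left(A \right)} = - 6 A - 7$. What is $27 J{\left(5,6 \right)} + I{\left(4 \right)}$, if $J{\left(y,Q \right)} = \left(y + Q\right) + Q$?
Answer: $428$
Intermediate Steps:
$I{\left(A \right)} = -7 - 6 A$
$J{\left(y,Q \right)} = y + 2 Q$ ($J{\left(y,Q \right)} = \left(Q + y\right) + Q = y + 2 Q$)
$27 J{\left(5,6 \right)} + I{\left(4 \right)} = 27 \left(5 + 2 \cdot 6\right) - 31 = 27 \left(5 + 12\right) - 31 = 27 \cdot 17 - 31 = 459 - 31 = 428$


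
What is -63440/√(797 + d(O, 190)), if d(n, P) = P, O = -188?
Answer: -63440*√987/987 ≈ -2019.3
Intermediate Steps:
-63440/√(797 + d(O, 190)) = -63440/√(797 + 190) = -63440*√987/987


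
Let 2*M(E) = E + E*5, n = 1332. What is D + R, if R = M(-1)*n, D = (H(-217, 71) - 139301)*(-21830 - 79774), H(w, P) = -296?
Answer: 14183609592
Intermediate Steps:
M(E) = 3*E (M(E) = (E + E*5)/2 = (E + 5*E)/2 = (6*E)/2 = 3*E)
D = 14183613588 (D = (-296 - 139301)*(-21830 - 79774) = -139597*(-101604) = 14183613588)
R = -3996 (R = (3*(-1))*1332 = -3*1332 = -3996)
D + R = 14183613588 - 3996 = 14183609592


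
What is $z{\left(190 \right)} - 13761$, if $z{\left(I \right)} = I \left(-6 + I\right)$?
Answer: $21199$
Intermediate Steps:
$z{\left(190 \right)} - 13761 = 190 \left(-6 + 190\right) - 13761 = 190 \cdot 184 - 13761 = 34960 - 13761 = 21199$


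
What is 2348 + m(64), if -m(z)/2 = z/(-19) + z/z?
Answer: 44702/19 ≈ 2352.7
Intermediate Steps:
m(z) = -2 + 2*z/19 (m(z) = -2*(z/(-19) + z/z) = -2*(z*(-1/19) + 1) = -2*(-z/19 + 1) = -2*(1 - z/19) = -2 + 2*z/19)
2348 + m(64) = 2348 + (-2 + (2/19)*64) = 2348 + (-2 + 128/19) = 2348 + 90/19 = 44702/19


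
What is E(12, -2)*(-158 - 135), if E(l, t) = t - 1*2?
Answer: 1172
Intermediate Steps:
E(l, t) = -2 + t (E(l, t) = t - 2 = -2 + t)
E(12, -2)*(-158 - 135) = (-2 - 2)*(-158 - 135) = -4*(-293) = 1172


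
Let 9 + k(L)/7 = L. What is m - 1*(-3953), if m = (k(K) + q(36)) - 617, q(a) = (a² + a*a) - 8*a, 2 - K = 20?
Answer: 5451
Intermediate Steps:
K = -18 (K = 2 - 1*20 = 2 - 20 = -18)
k(L) = -63 + 7*L
q(a) = -8*a + 2*a² (q(a) = (a² + a²) - 8*a = 2*a² - 8*a = -8*a + 2*a²)
m = 1498 (m = ((-63 + 7*(-18)) + 2*36*(-4 + 36)) - 617 = ((-63 - 126) + 2*36*32) - 617 = (-189 + 2304) - 617 = 2115 - 617 = 1498)
m - 1*(-3953) = 1498 - 1*(-3953) = 1498 + 3953 = 5451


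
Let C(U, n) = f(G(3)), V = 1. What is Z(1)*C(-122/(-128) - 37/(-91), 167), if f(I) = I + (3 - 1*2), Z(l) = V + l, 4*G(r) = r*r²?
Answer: 31/2 ≈ 15.500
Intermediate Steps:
G(r) = r³/4 (G(r) = (r*r²)/4 = r³/4)
Z(l) = 1 + l
f(I) = 1 + I (f(I) = I + (3 - 2) = I + 1 = 1 + I)
C(U, n) = 31/4 (C(U, n) = 1 + (¼)*3³ = 1 + (¼)*27 = 1 + 27/4 = 31/4)
Z(1)*C(-122/(-128) - 37/(-91), 167) = (1 + 1)*(31/4) = 2*(31/4) = 31/2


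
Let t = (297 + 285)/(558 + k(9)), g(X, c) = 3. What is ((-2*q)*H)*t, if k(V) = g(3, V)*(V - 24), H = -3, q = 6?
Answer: 776/19 ≈ 40.842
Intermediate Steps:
k(V) = -72 + 3*V (k(V) = 3*(V - 24) = 3*(-24 + V) = -72 + 3*V)
t = 194/171 (t = (297 + 285)/(558 + (-72 + 3*9)) = 582/(558 + (-72 + 27)) = 582/(558 - 45) = 582/513 = 582*(1/513) = 194/171 ≈ 1.1345)
((-2*q)*H)*t = (-2*6*(-3))*(194/171) = -12*(-3)*(194/171) = 36*(194/171) = 776/19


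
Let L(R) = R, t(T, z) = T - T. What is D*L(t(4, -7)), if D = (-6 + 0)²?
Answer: 0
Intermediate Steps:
t(T, z) = 0
D = 36 (D = (-6)² = 36)
D*L(t(4, -7)) = 36*0 = 0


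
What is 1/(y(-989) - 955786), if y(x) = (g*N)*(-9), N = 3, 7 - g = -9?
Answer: -1/956218 ≈ -1.0458e-6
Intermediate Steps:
g = 16 (g = 7 - 1*(-9) = 7 + 9 = 16)
y(x) = -432 (y(x) = (16*3)*(-9) = 48*(-9) = -432)
1/(y(-989) - 955786) = 1/(-432 - 955786) = 1/(-956218) = -1/956218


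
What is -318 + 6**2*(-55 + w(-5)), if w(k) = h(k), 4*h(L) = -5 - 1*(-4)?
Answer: -2307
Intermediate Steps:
h(L) = -1/4 (h(L) = (-5 - 1*(-4))/4 = (-5 + 4)/4 = (1/4)*(-1) = -1/4)
w(k) = -1/4
-318 + 6**2*(-55 + w(-5)) = -318 + 6**2*(-55 - 1/4) = -318 + 36*(-221/4) = -318 - 1989 = -2307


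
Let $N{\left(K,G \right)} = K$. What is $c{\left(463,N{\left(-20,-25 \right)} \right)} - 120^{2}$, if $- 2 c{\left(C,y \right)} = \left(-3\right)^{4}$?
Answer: $- \frac{28881}{2} \approx -14441.0$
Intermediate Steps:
$c{\left(C,y \right)} = - \frac{81}{2}$ ($c{\left(C,y \right)} = - \frac{\left(-3\right)^{4}}{2} = \left(- \frac{1}{2}\right) 81 = - \frac{81}{2}$)
$c{\left(463,N{\left(-20,-25 \right)} \right)} - 120^{2} = - \frac{81}{2} - 120^{2} = - \frac{81}{2} - 14400 = - \frac{28881}{2}$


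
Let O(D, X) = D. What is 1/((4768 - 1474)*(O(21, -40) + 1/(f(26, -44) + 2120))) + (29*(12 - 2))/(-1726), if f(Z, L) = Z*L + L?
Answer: -4673923837/27820298853 ≈ -0.16800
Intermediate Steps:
f(Z, L) = L + L*Z (f(Z, L) = L*Z + L = L + L*Z)
1/((4768 - 1474)*(O(21, -40) + 1/(f(26, -44) + 2120))) + (29*(12 - 2))/(-1726) = 1/((4768 - 1474)*(21 + 1/(-44*(1 + 26) + 2120))) + (29*(12 - 2))/(-1726) = 1/(3294*(21 + 1/(-44*27 + 2120))) + (29*10)*(-1/1726) = 1/(3294*(21 + 1/(-1188 + 2120))) + 290*(-1/1726) = 1/(3294*(21 + 1/932)) - 145/863 = 1/(3294*(19573/932)) - 145/863 = (1/3294)*(932/19573) - 145/863 = 466/32236731 - 145/863 = -4673923837/27820298853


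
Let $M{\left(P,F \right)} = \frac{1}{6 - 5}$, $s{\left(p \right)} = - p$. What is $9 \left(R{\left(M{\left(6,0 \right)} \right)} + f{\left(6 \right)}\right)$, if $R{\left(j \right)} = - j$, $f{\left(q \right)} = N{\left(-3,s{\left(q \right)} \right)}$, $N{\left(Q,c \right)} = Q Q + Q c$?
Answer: $234$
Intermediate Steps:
$M{\left(P,F \right)} = 1$ ($M{\left(P,F \right)} = 1^{-1} = 1$)
$N{\left(Q,c \right)} = Q^{2} + Q c$
$f{\left(q \right)} = 9 + 3 q$ ($f{\left(q \right)} = - 3 \left(-3 - q\right) = 9 + 3 q$)
$9 \left(R{\left(M{\left(6,0 \right)} \right)} + f{\left(6 \right)}\right) = 9 \left(\left(-1\right) 1 + \left(9 + 3 \cdot 6\right)\right) = 9 \left(-1 + \left(9 + 18\right)\right) = 9 \left(-1 + 27\right) = 9 \cdot 26 = 234$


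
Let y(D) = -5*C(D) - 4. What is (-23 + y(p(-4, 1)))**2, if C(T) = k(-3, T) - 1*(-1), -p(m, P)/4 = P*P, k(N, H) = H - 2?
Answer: 4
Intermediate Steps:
k(N, H) = -2 + H
p(m, P) = -4*P**2 (p(m, P) = -4*P*P = -4*P**2)
C(T) = -1 + T (C(T) = (-2 + T) - 1*(-1) = (-2 + T) + 1 = -1 + T)
y(D) = 1 - 5*D (y(D) = -5*(-1 + D) - 4 = (5 - 5*D) - 4 = 1 - 5*D)
(-23 + y(p(-4, 1)))**2 = (-23 + (1 - (-20)*1**2))**2 = (-23 + (1 - (-20)))**2 = (-23 + (1 - 5*(-4)))**2 = (-23 + (1 + 20))**2 = (-23 + 21)**2 = (-2)**2 = 4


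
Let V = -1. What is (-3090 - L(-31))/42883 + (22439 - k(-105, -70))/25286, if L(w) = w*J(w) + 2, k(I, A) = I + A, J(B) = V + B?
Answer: 433244069/542169769 ≈ 0.79909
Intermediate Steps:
J(B) = -1 + B
k(I, A) = A + I
L(w) = 2 + w*(-1 + w) (L(w) = w*(-1 + w) + 2 = 2 + w*(-1 + w))
(-3090 - L(-31))/42883 + (22439 - k(-105, -70))/25286 = (-3090 - (2 - 31*(-1 - 31)))/42883 + (22439 - (-70 - 105))/25286 = (-3090 - (2 - 31*(-32)))*(1/42883) + (22439 - 1*(-175))*(1/25286) = (-3090 - (2 + 992))*(1/42883) + (22439 + 175)*(1/25286) = (-3090 - 1*994)*(1/42883) + 22614*(1/25286) = (-3090 - 994)*(1/42883) + 11307/12643 = -4084*1/42883 + 11307/12643 = -4084/42883 + 11307/12643 = 433244069/542169769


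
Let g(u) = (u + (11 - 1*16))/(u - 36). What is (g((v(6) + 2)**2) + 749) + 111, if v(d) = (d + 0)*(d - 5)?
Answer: 24139/28 ≈ 862.11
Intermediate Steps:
v(d) = d*(-5 + d)
g(u) = (-5 + u)/(-36 + u) (g(u) = (u + (11 - 16))/(-36 + u) = (u - 5)/(-36 + u) = (-5 + u)/(-36 + u))
(g((v(6) + 2)**2) + 749) + 111 = ((-5 + (6*(-5 + 6) + 2)**2)/(-36 + (6*(-5 + 6) + 2)**2) + 749) + 111 = ((-5 + (6*1 + 2)**2)/(-36 + (6*1 + 2)**2) + 749) + 111 = ((-5 + (6 + 2)**2)/(-36 + (6 + 2)**2) + 749) + 111 = ((-5 + 8**2)/(-36 + 8**2) + 749) + 111 = ((-5 + 64)/(-36 + 64) + 749) + 111 = (59/28 + 749) + 111 = 21031/28 + 111 = 24139/28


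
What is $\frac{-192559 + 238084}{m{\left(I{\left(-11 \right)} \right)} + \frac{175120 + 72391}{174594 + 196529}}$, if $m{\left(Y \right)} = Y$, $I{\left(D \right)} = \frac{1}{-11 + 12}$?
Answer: $\frac{16895374575}{618634} \approx 27311.0$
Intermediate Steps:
$I{\left(D \right)} = 1$ ($I{\left(D \right)} = 1^{-1} = 1$)
$\frac{-192559 + 238084}{m{\left(I{\left(-11 \right)} \right)} + \frac{175120 + 72391}{174594 + 196529}} = \frac{-192559 + 238084}{1 + \frac{175120 + 72391}{174594 + 196529}} = \frac{45525}{1 + \frac{247511}{371123}} = \frac{45525}{\frac{618634}{371123}} = 45525 \cdot \frac{371123}{618634} = \frac{16895374575}{618634}$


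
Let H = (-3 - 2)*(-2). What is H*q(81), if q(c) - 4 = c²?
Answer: 65650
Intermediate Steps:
q(c) = 4 + c²
H = 10 (H = -5*(-2) = 10)
H*q(81) = 10*(4 + 81²) = 10*(4 + 6561) = 10*6565 = 65650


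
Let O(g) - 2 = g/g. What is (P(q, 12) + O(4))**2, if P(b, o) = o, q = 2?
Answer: 225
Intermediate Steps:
O(g) = 3 (O(g) = 2 + g/g = 2 + 1 = 3)
(P(q, 12) + O(4))**2 = (12 + 3)**2 = 15**2 = 225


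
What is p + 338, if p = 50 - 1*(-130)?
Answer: 518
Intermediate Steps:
p = 180 (p = 50 + 130 = 180)
p + 338 = 180 + 338 = 518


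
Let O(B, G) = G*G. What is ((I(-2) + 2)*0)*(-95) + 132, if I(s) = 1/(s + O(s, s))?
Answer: 132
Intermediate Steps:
O(B, G) = G²
I(s) = 1/(s + s²)
((I(-2) + 2)*0)*(-95) + 132 = ((1/((-2)*(1 - 2)) + 2)*0)*(-95) + 132 = ((-½/(-1) + 2)*0)*(-95) + 132 = ((-½*(-1) + 2)*0)*(-95) + 132 = ((½ + 2)*0)*(-95) + 132 = ((5/2)*0)*(-95) + 132 = 0*(-95) + 132 = 0 + 132 = 132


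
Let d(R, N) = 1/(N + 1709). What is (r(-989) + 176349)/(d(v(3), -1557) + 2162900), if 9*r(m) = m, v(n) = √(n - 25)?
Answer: 241095104/2958847209 ≈ 0.081483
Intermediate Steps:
v(n) = √(-25 + n)
r(m) = m/9
d(R, N) = 1/(1709 + N)
(r(-989) + 176349)/(d(v(3), -1557) + 2162900) = ((⅑)*(-989) + 176349)/(1/(1709 - 1557) + 2162900) = (-989/9 + 176349)/(1/152 + 2162900) = 1586152/(9*(1/152 + 2162900)) = 1586152/(9*(328760801/152)) = (1586152/9)*(152/328760801) = 241095104/2958847209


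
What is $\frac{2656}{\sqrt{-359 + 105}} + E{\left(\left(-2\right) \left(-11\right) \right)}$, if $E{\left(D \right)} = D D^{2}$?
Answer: $10648 - \frac{1328 i \sqrt{254}}{127} \approx 10648.0 - 166.65 i$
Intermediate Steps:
$E{\left(D \right)} = D^{3}$
$\frac{2656}{\sqrt{-359 + 105}} + E{\left(\left(-2\right) \left(-11\right) \right)} = \frac{2656}{\sqrt{-359 + 105}} + \left(\left(-2\right) \left(-11\right)\right)^{3} = \frac{2656}{\sqrt{-254}} + 22^{3} = \frac{2656}{i \sqrt{254}} + 10648 = 2656 \left(- \frac{i \sqrt{254}}{254}\right) + 10648 = - \frac{1328 i \sqrt{254}}{127} + 10648 = 10648 - \frac{1328 i \sqrt{254}}{127}$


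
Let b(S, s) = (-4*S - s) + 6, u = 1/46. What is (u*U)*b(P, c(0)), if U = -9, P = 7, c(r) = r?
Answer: 99/23 ≈ 4.3043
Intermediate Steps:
u = 1/46 ≈ 0.021739
b(S, s) = 6 - s - 4*S (b(S, s) = (-s - 4*S) + 6 = 6 - s - 4*S)
(u*U)*b(P, c(0)) = ((1/46)*(-9))*(6 - 1*0 - 4*7) = -9*(6 + 0 - 28)/46 = -9/46*(-22) = 99/23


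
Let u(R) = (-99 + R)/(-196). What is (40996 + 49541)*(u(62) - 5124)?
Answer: -90923321379/196 ≈ -4.6389e+8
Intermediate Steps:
u(R) = 99/196 - R/196 (u(R) = (-99 + R)*(-1/196) = 99/196 - R/196)
(40996 + 49541)*(u(62) - 5124) = (40996 + 49541)*((99/196 - 1/196*62) - 5124) = 90537*((99/196 - 31/98) - 5124) = 90537*(37/196 - 5124) = 90537*(-1004267/196) = -90923321379/196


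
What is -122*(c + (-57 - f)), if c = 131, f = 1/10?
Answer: -45079/5 ≈ -9015.8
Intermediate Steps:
f = ⅒ ≈ 0.10000
-122*(c + (-57 - f)) = -122*(131 + (-57 - 1*⅒)) = -122*(131 + (-57 - ⅒)) = -122*(131 - 571/10) = -122*739/10 = -45079/5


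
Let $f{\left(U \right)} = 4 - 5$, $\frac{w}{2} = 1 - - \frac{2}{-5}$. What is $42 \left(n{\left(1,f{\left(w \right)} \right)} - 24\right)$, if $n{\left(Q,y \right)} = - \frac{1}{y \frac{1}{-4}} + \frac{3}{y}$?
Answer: $-1302$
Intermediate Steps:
$w = \frac{6}{5}$ ($w = 2 \left(1 - - \frac{2}{-5}\right) = 2 \left(1 - \left(-2\right) \left(- \frac{1}{5}\right)\right) = 2 \left(1 - \frac{2}{5}\right) = 2 \cdot \frac{3}{5} = \frac{6}{5} \approx 1.2$)
$f{\left(U \right)} = -1$
$n{\left(Q,y \right)} = \frac{7}{y}$ ($n{\left(Q,y \right)} = - \frac{1}{y \left(- \frac{1}{4}\right)} + \frac{3}{y} = - \frac{1}{\left(- \frac{1}{4}\right) y} + \frac{3}{y} = - \frac{-4}{y} + \frac{3}{y} = \frac{4}{y} + \frac{3}{y} = \frac{7}{y}$)
$42 \left(n{\left(1,f{\left(w \right)} \right)} - 24\right) = 42 \left(\frac{7}{-1} - 24\right) = 42 \left(7 \left(-1\right) - 24\right) = 42 \left(-7 - 24\right) = 42 \left(-31\right) = -1302$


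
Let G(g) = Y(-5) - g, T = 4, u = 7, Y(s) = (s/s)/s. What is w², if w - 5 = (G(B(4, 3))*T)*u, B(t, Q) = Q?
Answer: 178929/25 ≈ 7157.2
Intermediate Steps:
Y(s) = 1/s
G(g) = -⅕ - g (G(g) = 1/(-5) - g = -⅕ - g)
w = -423/5 (w = 5 + ((-⅕ - 1*3)*4)*7 = 5 + ((-⅕ - 3)*4)*7 = 5 - 16/5*4*7 = 5 - 64/5*7 = 5 - 448/5 = -423/5 ≈ -84.600)
w² = (-423/5)² = 178929/25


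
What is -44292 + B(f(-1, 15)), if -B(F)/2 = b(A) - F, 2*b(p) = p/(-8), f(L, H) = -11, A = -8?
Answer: -44315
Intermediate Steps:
b(p) = -p/16 (b(p) = (p/(-8))/2 = (p*(-1/8))/2 = (-p/8)/2 = -p/16)
B(F) = -1 + 2*F (B(F) = -2*(-1/16*(-8) - F) = -2*(1/2 - F) = -1 + 2*F)
-44292 + B(f(-1, 15)) = -44292 + (-1 + 2*(-11)) = -44292 + (-1 - 22) = -44292 - 23 = -44315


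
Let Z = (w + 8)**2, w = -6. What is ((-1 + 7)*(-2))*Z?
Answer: -48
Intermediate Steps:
Z = 4 (Z = (-6 + 8)**2 = 2**2 = 4)
((-1 + 7)*(-2))*Z = ((-1 + 7)*(-2))*4 = (6*(-2))*4 = -12*4 = -48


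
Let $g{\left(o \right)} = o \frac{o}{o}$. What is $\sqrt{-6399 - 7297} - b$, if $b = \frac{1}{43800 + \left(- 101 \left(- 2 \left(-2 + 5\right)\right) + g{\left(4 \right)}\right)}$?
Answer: $- \frac{1}{44410} + 8 i \sqrt{214} \approx -2.2517 \cdot 10^{-5} + 117.03 i$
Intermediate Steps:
$g{\left(o \right)} = o$ ($g{\left(o \right)} = o 1 = o$)
$b = \frac{1}{44410}$ ($b = \frac{1}{43800 - \left(-4 + 101 \left(- 2 \left(-2 + 5\right)\right)\right)} = \frac{1}{43800 - \left(-4 + 101 \left(\left(-2\right) 3\right)\right)} = \frac{1}{43800 + \left(\left(-101\right) \left(-6\right) + 4\right)} = \frac{1}{43800 + \left(606 + 4\right)} = \frac{1}{43800 + 610} = \frac{1}{44410} \approx 2.2517 \cdot 10^{-5}$)
$\sqrt{-6399 - 7297} - b = \sqrt{-6399 - 7297} - \frac{1}{44410} = \sqrt{-13696} - \frac{1}{44410} = 8 i \sqrt{214} - \frac{1}{44410} = - \frac{1}{44410} + 8 i \sqrt{214}$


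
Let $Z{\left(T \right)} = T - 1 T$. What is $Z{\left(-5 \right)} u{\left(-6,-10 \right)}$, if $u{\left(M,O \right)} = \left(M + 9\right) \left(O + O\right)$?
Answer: $0$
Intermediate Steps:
$u{\left(M,O \right)} = 2 O \left(9 + M\right)$ ($u{\left(M,O \right)} = \left(9 + M\right) 2 O = 2 O \left(9 + M\right)$)
$Z{\left(T \right)} = 0$ ($Z{\left(T \right)} = T - T = 0$)
$Z{\left(-5 \right)} u{\left(-6,-10 \right)} = 0 \cdot 2 \left(-10\right) \left(9 - 6\right) = 0 \cdot 2 \left(-10\right) 3 = 0 \left(-60\right) = 0$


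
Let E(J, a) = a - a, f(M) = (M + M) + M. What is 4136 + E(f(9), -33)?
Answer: 4136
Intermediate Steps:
f(M) = 3*M (f(M) = 2*M + M = 3*M)
E(J, a) = 0
4136 + E(f(9), -33) = 4136 + 0 = 4136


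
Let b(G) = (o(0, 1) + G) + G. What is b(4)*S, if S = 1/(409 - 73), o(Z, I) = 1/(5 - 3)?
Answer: 17/672 ≈ 0.025298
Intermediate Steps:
o(Z, I) = 1/2
b(G) = 1/2 + 2*G (b(G) = (1/2 + G) + G = 1/2 + 2*G)
S = 1/336 ≈ 0.0029762
b(4)*S = (1/2 + 2*4)*(1/336) = (1/2 + 8)*(1/336) = (17/2)*(1/336) = 17/672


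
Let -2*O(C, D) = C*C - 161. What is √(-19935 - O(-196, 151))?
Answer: I*√3230/2 ≈ 28.417*I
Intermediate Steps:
O(C, D) = 161/2 - C²/2 (O(C, D) = -(C*C - 161)/2 = -(C² - 161)/2 = -(-161 + C²)/2 = 161/2 - C²/2)
√(-19935 - O(-196, 151)) = √(-19935 - (161/2 - ½*(-196)²)) = √(-19935 - (161/2 - ½*38416)) = √(-19935 - (161/2 - 19208)) = √(-19935 - 1*(-38255/2)) = √(-19935 + 38255/2) = √(-1615/2) = I*√3230/2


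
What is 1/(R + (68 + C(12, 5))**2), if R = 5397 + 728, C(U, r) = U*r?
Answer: 1/22509 ≈ 4.4427e-5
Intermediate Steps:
R = 6125
1/(R + (68 + C(12, 5))**2) = 1/(6125 + (68 + 12*5)**2) = 1/(6125 + (68 + 60)**2) = 1/(6125 + 128**2) = 1/(6125 + 16384) = 1/22509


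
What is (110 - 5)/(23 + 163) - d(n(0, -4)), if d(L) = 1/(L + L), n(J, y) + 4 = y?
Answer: 311/496 ≈ 0.62702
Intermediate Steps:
n(J, y) = -4 + y
d(L) = 1/(2*L)
(110 - 5)/(23 + 163) - d(n(0, -4)) = (110 - 5)/(23 + 163) - 1/(2*(-4 - 4)) = 105/186 - 1/(2*(-8)) = 105*(1/186) - (-1)/(2*8) = 35/62 - 1*(-1/16) = 35/62 + 1/16 = 311/496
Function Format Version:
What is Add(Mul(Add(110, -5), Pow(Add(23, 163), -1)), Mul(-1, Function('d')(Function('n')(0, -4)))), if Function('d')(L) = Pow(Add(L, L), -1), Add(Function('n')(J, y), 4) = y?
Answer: Rational(311, 496) ≈ 0.62702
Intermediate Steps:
Function('n')(J, y) = Add(-4, y)
Function('d')(L) = Mul(Rational(1, 2), Pow(L, -1)) (Function('d')(L) = Pow(Mul(2, L), -1) = Mul(Rational(1, 2), Pow(L, -1)))
Add(Mul(Add(110, -5), Pow(Add(23, 163), -1)), Mul(-1, Function('d')(Function('n')(0, -4)))) = Add(Mul(Add(110, -5), Pow(Add(23, 163), -1)), Mul(-1, Mul(Rational(1, 2), Pow(Add(-4, -4), -1)))) = Add(Mul(105, Pow(186, -1)), Mul(-1, Mul(Rational(1, 2), Pow(-8, -1)))) = Add(Mul(105, Rational(1, 186)), Mul(-1, Mul(Rational(1, 2), Rational(-1, 8)))) = Add(Rational(35, 62), Mul(-1, Rational(-1, 16))) = Add(Rational(35, 62), Rational(1, 16)) = Rational(311, 496)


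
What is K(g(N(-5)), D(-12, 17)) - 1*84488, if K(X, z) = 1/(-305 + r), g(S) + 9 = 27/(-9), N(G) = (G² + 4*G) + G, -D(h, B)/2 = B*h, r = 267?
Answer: -3210545/38 ≈ -84488.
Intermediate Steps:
D(h, B) = -2*B*h
N(G) = G² + 5*G
g(S) = -12 (g(S) = -9 + 27/(-9) = -9 + 27*(-⅑) = -9 - 3 = -12)
K(X, z) = -1/38 (K(X, z) = 1/(-305 + 267) = 1/(-38) = -1/38)
K(g(N(-5)), D(-12, 17)) - 1*84488 = -1/38 - 1*84488 = -1/38 - 84488 = -3210545/38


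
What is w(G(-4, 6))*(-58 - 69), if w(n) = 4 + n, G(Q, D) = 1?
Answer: -635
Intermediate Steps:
w(G(-4, 6))*(-58 - 69) = (4 + 1)*(-58 - 69) = 5*(-127) = -635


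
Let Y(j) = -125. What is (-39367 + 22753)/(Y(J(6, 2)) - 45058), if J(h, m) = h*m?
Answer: 5538/15061 ≈ 0.36770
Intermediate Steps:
(-39367 + 22753)/(Y(J(6, 2)) - 45058) = (-39367 + 22753)/(-125 - 45058) = -16614/(-45183) = -16614*(-1/45183) = 5538/15061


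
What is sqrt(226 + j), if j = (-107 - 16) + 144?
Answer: sqrt(247) ≈ 15.716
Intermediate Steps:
j = 21 (j = -123 + 144 = 21)
sqrt(226 + j) = sqrt(226 + 21) = sqrt(247)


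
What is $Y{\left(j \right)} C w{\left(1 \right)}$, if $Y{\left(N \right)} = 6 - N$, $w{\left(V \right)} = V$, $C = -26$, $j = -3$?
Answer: $-234$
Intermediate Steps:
$Y{\left(j \right)} C w{\left(1 \right)} = \left(6 - -3\right) \left(-26\right) 1 = \left(6 + 3\right) \left(-26\right) 1 = 9 \left(-26\right) 1 = \left(-234\right) 1 = -234$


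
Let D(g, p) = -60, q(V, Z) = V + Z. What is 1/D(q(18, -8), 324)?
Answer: -1/60 ≈ -0.016667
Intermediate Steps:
1/D(q(18, -8), 324) = 1/(-60) = -1/60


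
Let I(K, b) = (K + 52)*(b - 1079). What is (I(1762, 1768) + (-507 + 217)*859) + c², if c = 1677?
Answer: 3813065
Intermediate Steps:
I(K, b) = (-1079 + b)*(52 + K) (I(K, b) = (52 + K)*(-1079 + b) = (-1079 + b)*(52 + K))
(I(1762, 1768) + (-507 + 217)*859) + c² = ((-56108 - 1079*1762 + 52*1768 + 1762*1768) + (-507 + 217)*859) + 1677² = ((-56108 - 1901198 + 91936 + 3115216) - 290*859) + 2812329 = (1249846 - 249110) + 2812329 = 1000736 + 2812329 = 3813065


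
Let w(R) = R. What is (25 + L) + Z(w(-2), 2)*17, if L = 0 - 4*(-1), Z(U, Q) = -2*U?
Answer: 97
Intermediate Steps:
L = 4 (L = 0 + 4 = 4)
(25 + L) + Z(w(-2), 2)*17 = (25 + 4) - 2*(-2)*17 = 29 + 4*17 = 29 + 68 = 97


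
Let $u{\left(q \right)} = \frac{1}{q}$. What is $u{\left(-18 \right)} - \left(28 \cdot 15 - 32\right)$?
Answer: $- \frac{6985}{18} \approx -388.06$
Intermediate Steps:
$u{\left(-18 \right)} - \left(28 \cdot 15 - 32\right) = \frac{1}{-18} - \left(28 \cdot 15 - 32\right) = - \frac{1}{18} - \left(420 - 32\right) = - \frac{1}{18} - 388 = - \frac{6985}{18}$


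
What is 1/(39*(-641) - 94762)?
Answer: -1/119761 ≈ -8.3500e-6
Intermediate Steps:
1/(39*(-641) - 94762) = 1/(-24999 - 94762) = 1/(-119761) = -1/119761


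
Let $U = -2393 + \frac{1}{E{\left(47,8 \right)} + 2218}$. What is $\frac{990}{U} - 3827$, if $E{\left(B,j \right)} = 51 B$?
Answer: $- \frac{21134392894}{5521847} \approx -3827.4$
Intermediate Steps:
$U = - \frac{11043694}{4615}$ ($U = -2393 + \frac{1}{51 \cdot 47 + 2218} = -2393 + \frac{1}{2397 + 2218} = -2393 + \frac{1}{4615} = - \frac{11043694}{4615} \approx -2393.0$)
$\frac{990}{U} - 3827 = \frac{990}{- \frac{11043694}{4615}} - 3827 = 990 \left(- \frac{4615}{11043694}\right) - 3827 = - \frac{2284425}{5521847} - 3827 = - \frac{21134392894}{5521847}$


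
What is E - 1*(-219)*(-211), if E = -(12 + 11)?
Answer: -46232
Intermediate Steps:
E = -23 (E = -1*23 = -23)
E - 1*(-219)*(-211) = -23 - 1*(-219)*(-211) = -23 + 219*(-211) = -23 - 46209 = -46232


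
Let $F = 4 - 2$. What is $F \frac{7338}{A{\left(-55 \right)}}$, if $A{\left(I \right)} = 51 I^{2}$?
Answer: $\frac{4892}{51425} \approx 0.095129$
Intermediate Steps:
$F = 2$
$F \frac{7338}{A{\left(-55 \right)}} = 2 \frac{7338}{51 \left(-55\right)^{2}} = 2 \frac{7338}{51 \cdot 3025} = 2 \cdot \frac{7338}{154275} = 2 \cdot 7338 \cdot \frac{1}{154275} = 2 \cdot \frac{2446}{51425} = \frac{4892}{51425}$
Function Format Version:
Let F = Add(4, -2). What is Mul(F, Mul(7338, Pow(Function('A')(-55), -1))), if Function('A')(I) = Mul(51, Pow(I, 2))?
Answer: Rational(4892, 51425) ≈ 0.095129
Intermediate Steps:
F = 2
Mul(F, Mul(7338, Pow(Function('A')(-55), -1))) = Mul(2, Mul(7338, Pow(Mul(51, Pow(-55, 2)), -1))) = Mul(2, Mul(7338, Pow(Mul(51, 3025), -1))) = Mul(2, Mul(7338, Pow(154275, -1))) = Mul(2, Mul(7338, Rational(1, 154275))) = Mul(2, Rational(2446, 51425)) = Rational(4892, 51425)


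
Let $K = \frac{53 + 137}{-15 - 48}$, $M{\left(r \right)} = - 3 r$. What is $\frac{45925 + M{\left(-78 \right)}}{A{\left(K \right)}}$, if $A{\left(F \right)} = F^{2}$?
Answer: $\frac{183205071}{36100} \approx 5074.9$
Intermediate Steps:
$K = - \frac{190}{63}$ ($K = \frac{190}{-15 - 48} = \frac{190}{-63} = 190 \left(- \frac{1}{63}\right) = - \frac{190}{63} \approx -3.0159$)
$\frac{45925 + M{\left(-78 \right)}}{A{\left(K \right)}} = \frac{45925 - -234}{\left(- \frac{190}{63}\right)^{2}} = \frac{45925 + 234}{\frac{36100}{3969}} = 46159 \cdot \frac{3969}{36100} = \frac{183205071}{36100}$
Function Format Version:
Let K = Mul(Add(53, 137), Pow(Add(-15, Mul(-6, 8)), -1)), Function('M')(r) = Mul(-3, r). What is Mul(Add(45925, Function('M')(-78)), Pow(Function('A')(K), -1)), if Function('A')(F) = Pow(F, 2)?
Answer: Rational(183205071, 36100) ≈ 5074.9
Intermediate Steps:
K = Rational(-190, 63) (K = Mul(190, Pow(Add(-15, -48), -1)) = Mul(190, Pow(-63, -1)) = Mul(190, Rational(-1, 63)) = Rational(-190, 63) ≈ -3.0159)
Mul(Add(45925, Function('M')(-78)), Pow(Function('A')(K), -1)) = Mul(Add(45925, Mul(-3, -78)), Pow(Pow(Rational(-190, 63), 2), -1)) = Mul(Add(45925, 234), Pow(Rational(36100, 3969), -1)) = Mul(46159, Rational(3969, 36100)) = Rational(183205071, 36100)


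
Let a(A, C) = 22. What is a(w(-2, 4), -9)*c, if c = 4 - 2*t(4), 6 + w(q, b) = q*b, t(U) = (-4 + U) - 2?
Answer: 176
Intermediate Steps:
t(U) = -6 + U
w(q, b) = -6 + b*q (w(q, b) = -6 + q*b = -6 + b*q)
c = 8 (c = 4 - 2*(-6 + 4) = 4 - 2*(-2) = 4 + 4 = 8)
a(w(-2, 4), -9)*c = 22*8 = 176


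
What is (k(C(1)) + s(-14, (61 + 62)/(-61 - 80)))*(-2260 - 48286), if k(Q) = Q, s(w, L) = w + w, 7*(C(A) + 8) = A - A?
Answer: 1819656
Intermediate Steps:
C(A) = -8 (C(A) = -8 + (A - A)/7 = -8 + (⅐)*0 = -8 + 0 = -8)
s(w, L) = 2*w
(k(C(1)) + s(-14, (61 + 62)/(-61 - 80)))*(-2260 - 48286) = (-8 + 2*(-14))*(-2260 - 48286) = (-8 - 28)*(-50546) = -36*(-50546) = 1819656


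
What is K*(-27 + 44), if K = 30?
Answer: 510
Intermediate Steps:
K*(-27 + 44) = 30*(-27 + 44) = 30*17 = 510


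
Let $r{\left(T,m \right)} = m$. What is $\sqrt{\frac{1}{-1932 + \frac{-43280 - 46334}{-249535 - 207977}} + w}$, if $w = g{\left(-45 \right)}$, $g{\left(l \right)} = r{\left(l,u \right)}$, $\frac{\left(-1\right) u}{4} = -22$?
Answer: $\frac{2 \sqrt{4296267293388424585}}{441911785} \approx 9.3808$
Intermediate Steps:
$u = 88$ ($u = \left(-4\right) \left(-22\right) = 88$)
$g{\left(l \right)} = 88$
$w = 88$
$\sqrt{\frac{1}{-1932 + \frac{-43280 - 46334}{-249535 - 207977}} + w} = \sqrt{\frac{1}{-1932 + \frac{-43280 - 46334}{-249535 - 207977}} + 88} = \sqrt{\frac{1}{-1932 - \frac{89614}{-457512}} + 88} = \sqrt{\frac{1}{-1932 - - \frac{44807}{228756}} + 88} = \sqrt{\frac{1}{-1932 + \frac{44807}{228756}} + 88} = \sqrt{\frac{1}{- \frac{441911785}{228756}} + 88} = \sqrt{- \frac{228756}{441911785} + 88} = \sqrt{\frac{38888008324}{441911785}} = \frac{2 \sqrt{4296267293388424585}}{441911785}$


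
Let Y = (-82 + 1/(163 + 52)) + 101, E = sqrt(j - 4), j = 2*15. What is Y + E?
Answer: 4086/215 + sqrt(26) ≈ 24.104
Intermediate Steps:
j = 30
E = sqrt(26) (E = sqrt(30 - 4) = sqrt(26) ≈ 5.0990)
Y = 4086/215 (Y = (-82 + 1/215) + 101 = -17629/215 + 101 = 4086/215 ≈ 19.005)
Y + E = 4086/215 + sqrt(26)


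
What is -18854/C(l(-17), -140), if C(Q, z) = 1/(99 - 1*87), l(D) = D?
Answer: -226248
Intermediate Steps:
C(Q, z) = 1/12 (C(Q, z) = 1/(99 - 87) = 1/12)
-18854/C(l(-17), -140) = -18854/1/12 = -18854*12 = -226248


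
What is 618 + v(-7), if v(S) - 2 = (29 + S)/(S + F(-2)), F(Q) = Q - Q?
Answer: 4318/7 ≈ 616.86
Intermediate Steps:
F(Q) = 0
v(S) = 2 + (29 + S)/S (v(S) = 2 + (29 + S)/(S + 0) = 2 + (29 + S)/S)
618 + v(-7) = 618 + (3 + 29/(-7)) = 618 + (3 + 29*(-⅐)) = 618 + (3 - 29/7) = 618 - 8/7 = 4318/7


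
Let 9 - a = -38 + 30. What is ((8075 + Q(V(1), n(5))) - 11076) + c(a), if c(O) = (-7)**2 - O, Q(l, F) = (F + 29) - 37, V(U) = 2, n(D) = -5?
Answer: -2982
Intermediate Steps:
a = 17 (a = 9 - (-38 + 30) = 9 - 1*(-8) = 9 + 8 = 17)
Q(l, F) = -8 + F (Q(l, F) = (29 + F) - 37 = -8 + F)
c(O) = 49 - O
((8075 + Q(V(1), n(5))) - 11076) + c(a) = ((8075 + (-8 - 5)) - 11076) + (49 - 1*17) = ((8075 - 13) - 11076) + (49 - 17) = (8062 - 11076) + 32 = -3014 + 32 = -2982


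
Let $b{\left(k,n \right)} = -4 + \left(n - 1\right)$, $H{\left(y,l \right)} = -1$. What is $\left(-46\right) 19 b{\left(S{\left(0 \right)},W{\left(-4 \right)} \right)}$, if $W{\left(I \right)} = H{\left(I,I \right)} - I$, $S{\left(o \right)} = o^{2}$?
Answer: $1748$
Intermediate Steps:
$W{\left(I \right)} = -1 - I$
$b{\left(k,n \right)} = -5 + n$ ($b{\left(k,n \right)} = -4 + \left(-1 + n\right) = -5 + n$)
$\left(-46\right) 19 b{\left(S{\left(0 \right)},W{\left(-4 \right)} \right)} = \left(-46\right) 19 \left(-5 - -3\right) = - 874 \left(-5 + \left(-1 + 4\right)\right) = - 874 \left(-5 + 3\right) = \left(-874\right) \left(-2\right) = 1748$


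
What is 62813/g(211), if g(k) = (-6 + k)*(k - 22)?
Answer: 62813/38745 ≈ 1.6212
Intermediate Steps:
g(k) = (-22 + k)*(-6 + k) (g(k) = (-6 + k)*(-22 + k) = (-22 + k)*(-6 + k))
62813/g(211) = 62813/(132 + 211² - 28*211) = 62813/(132 + 44521 - 5908) = 62813/38745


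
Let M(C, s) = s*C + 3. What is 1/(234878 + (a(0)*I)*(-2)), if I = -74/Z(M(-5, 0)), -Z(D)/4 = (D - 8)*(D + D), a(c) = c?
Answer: 1/234878 ≈ 4.2575e-6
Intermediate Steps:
M(C, s) = 3 + C*s (M(C, s) = C*s + 3 = 3 + C*s)
Z(D) = -8*D*(-8 + D) (Z(D) = -4*(D - 8)*(D + D) = -4*(-8 + D)*2*D = -8*D*(-8 + D))
I = -37/60 (I = -74*1/(8*(3 - 5*0)*(8 - (3 - 5*0))) = -74*1/(8*(3 + 0)*(8 - (3 + 0))) = -74*1/(24*(8 - 1*3)) = -74*1/(24*(8 - 3)) = -74/(8*3*5) = -74/120 = -74*1/120 = -37/60 ≈ -0.61667)
1/(234878 + (a(0)*I)*(-2)) = 1/(234878 + (0*(-37/60))*(-2)) = 1/(234878 + 0*(-2)) = 1/(234878 + 0) = 1/234878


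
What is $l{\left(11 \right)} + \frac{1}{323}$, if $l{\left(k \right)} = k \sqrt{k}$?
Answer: $\frac{1}{323} + 11 \sqrt{11} \approx 36.486$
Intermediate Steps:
$l{\left(k \right)} = k^{\frac{3}{2}}$
$l{\left(11 \right)} + \frac{1}{323} = 11^{\frac{3}{2}} + \frac{1}{323} = 11 \sqrt{11} + \frac{1}{323} = \frac{1}{323} + 11 \sqrt{11}$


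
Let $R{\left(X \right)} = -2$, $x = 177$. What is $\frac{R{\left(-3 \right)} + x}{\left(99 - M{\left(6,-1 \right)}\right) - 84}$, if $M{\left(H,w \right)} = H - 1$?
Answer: $\frac{35}{2} \approx 17.5$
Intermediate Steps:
$M{\left(H,w \right)} = -1 + H$
$\frac{R{\left(-3 \right)} + x}{\left(99 - M{\left(6,-1 \right)}\right) - 84} = \frac{-2 + 177}{\left(99 - \left(-1 + 6\right)\right) - 84} = \frac{175}{\left(99 - 5\right) - 84} = \frac{175}{94 - 84} = \frac{175}{10} = 175 \cdot \frac{1}{10} = \frac{35}{2}$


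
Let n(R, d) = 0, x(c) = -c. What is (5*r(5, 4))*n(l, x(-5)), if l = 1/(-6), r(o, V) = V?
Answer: 0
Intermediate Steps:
l = -1/6 (l = 1*(-1/6) = -1/6 ≈ -0.16667)
(5*r(5, 4))*n(l, x(-5)) = (5*4)*0 = 20*0 = 0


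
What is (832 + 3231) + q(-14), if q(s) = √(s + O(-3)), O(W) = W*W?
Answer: 4063 + I*√5 ≈ 4063.0 + 2.2361*I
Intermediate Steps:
O(W) = W²
q(s) = √(9 + s) (q(s) = √(s + (-3)²) = √(s + 9) = √(9 + s))
(832 + 3231) + q(-14) = (832 + 3231) + √(9 - 14) = 4063 + √(-5) = 4063 + I*√5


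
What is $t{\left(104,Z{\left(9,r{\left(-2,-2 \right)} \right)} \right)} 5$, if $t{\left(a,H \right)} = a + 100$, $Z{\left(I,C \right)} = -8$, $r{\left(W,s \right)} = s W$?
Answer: $1020$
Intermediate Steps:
$r{\left(W,s \right)} = W s$
$t{\left(a,H \right)} = 100 + a$
$t{\left(104,Z{\left(9,r{\left(-2,-2 \right)} \right)} \right)} 5 = \left(100 + 104\right) 5 = 204 \cdot 5 = 1020$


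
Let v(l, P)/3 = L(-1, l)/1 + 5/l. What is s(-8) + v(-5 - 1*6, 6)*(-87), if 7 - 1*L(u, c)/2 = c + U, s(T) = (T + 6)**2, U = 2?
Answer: -90523/11 ≈ -8229.4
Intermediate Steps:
s(T) = (6 + T)**2
L(u, c) = 10 - 2*c (L(u, c) = 14 - 2*(c + 2) = 14 - 2*(2 + c) = 14 + (-4 - 2*c) = 10 - 2*c)
v(l, P) = 30 - 6*l + 15/l (v(l, P) = 3*((10 - 2*l)/1 + 5/l) = 3*((10 - 2*l)*1 + 5/l) = 3*((10 - 2*l) + 5/l) = 3*(10 - 2*l + 5/l) = 30 - 6*l + 15/l)
s(-8) + v(-5 - 1*6, 6)*(-87) = (6 - 8)**2 + (30 - 6*(-5 - 1*6) + 15/(-5 - 1*6))*(-87) = (-2)**2 + (30 - 6*(-5 - 6) + 15/(-5 - 6))*(-87) = 4 + (30 - 6*(-11) + 15/(-11))*(-87) = 4 + (30 + 66 + 15*(-1/11))*(-87) = 4 + (30 + 66 - 15/11)*(-87) = 4 + (1041/11)*(-87) = 4 - 90567/11 = -90523/11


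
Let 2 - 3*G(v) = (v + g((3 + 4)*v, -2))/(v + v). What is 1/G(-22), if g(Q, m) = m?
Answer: 33/16 ≈ 2.0625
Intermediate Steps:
G(v) = 2/3 - (-2 + v)/(6*v) (G(v) = 2/3 - (v - 2)/(3*(v + v)) = 2/3 - (-2 + v)/(3*(2*v)) = 2/3 - (-2 + v)*1/(2*v)/3 = 2/3 - (-2 + v)/(6*v))
1/G(-22) = 1/((1/6)*(2 + 3*(-22))/(-22)) = 1/((1/6)*(-1/22)*(2 - 66)) = 1/((1/6)*(-1/22)*(-64)) = 1/(16/33) = 33/16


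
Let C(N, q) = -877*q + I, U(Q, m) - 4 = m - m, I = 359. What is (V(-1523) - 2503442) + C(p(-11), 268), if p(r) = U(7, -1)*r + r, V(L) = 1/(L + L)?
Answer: -8340310475/3046 ≈ -2.7381e+6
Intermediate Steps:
U(Q, m) = 4 (U(Q, m) = 4 + (m - m) = 4 + 0 = 4)
V(L) = 1/(2*L)
p(r) = 5*r (p(r) = 4*r + r = 5*r)
C(N, q) = 359 - 877*q (C(N, q) = -877*q + 359 = 359 - 877*q)
(V(-1523) - 2503442) + C(p(-11), 268) = ((1/2)/(-1523) - 2503442) + (359 - 877*268) = ((1/2)*(-1/1523) - 2503442) + (359 - 235036) = (-1/3046 - 2503442) - 234677 = -7625484333/3046 - 234677 = -8340310475/3046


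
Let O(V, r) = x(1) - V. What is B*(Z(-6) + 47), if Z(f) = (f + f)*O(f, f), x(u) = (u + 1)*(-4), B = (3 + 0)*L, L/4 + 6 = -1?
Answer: -5964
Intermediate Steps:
L = -28 (L = -24 + 4*(-1) = -24 - 4 = -28)
B = -84 (B = (3 + 0)*(-28) = 3*(-28) = -84)
x(u) = -4 - 4*u (x(u) = (1 + u)*(-4) = -4 - 4*u)
O(V, r) = -8 - V (O(V, r) = (-4 - 4*1) - V = (-4 - 4) - V = -8 - V)
Z(f) = 2*f*(-8 - f) (Z(f) = (f + f)*(-8 - f) = (2*f)*(-8 - f) = 2*f*(-8 - f))
B*(Z(-6) + 47) = -84*(-2*(-6)*(8 - 6) + 47) = -84*(-2*(-6)*2 + 47) = -84*(24 + 47) = -84*71 = -5964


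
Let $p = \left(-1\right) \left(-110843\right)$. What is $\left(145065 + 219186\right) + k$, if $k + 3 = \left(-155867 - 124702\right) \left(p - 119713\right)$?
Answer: $2489011278$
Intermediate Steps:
$p = 110843$
$k = 2488647027$ ($k = -3 + \left(-155867 - 124702\right) \left(110843 - 119713\right) = -3 - -2488647030 = -3 + 2488647030 = 2488647027$)
$\left(145065 + 219186\right) + k = \left(145065 + 219186\right) + 2488647027 = 364251 + 2488647027 = 2489011278$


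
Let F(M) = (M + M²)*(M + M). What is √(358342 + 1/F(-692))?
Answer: √327737388083733530/956344 ≈ 598.62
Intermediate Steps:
F(M) = 2*M*(M + M²) (F(M) = (M + M²)*(2*M) = 2*M*(M + M²))
√(358342 + 1/F(-692)) = √(358342 + 1/(2*(-692)²*(1 - 692))) = √(358342 + 1/(2*478864*(-691))) = √(358342 + 1/(-661790048)) = √(358342 - 1/661790048) = √(237147169380415/661790048) = √327737388083733530/956344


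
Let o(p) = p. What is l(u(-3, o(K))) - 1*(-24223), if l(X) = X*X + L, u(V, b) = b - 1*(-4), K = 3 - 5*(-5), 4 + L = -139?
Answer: 25104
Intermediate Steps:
L = -143 (L = -4 - 139 = -143)
K = 28 (K = 3 + 25 = 28)
u(V, b) = 4 + b (u(V, b) = b + 4 = 4 + b)
l(X) = -143 + X**2 (l(X) = X*X - 143 = X**2 - 143 = -143 + X**2)
l(u(-3, o(K))) - 1*(-24223) = (-143 + (4 + 28)**2) - 1*(-24223) = (-143 + 32**2) + 24223 = (-143 + 1024) + 24223 = 881 + 24223 = 25104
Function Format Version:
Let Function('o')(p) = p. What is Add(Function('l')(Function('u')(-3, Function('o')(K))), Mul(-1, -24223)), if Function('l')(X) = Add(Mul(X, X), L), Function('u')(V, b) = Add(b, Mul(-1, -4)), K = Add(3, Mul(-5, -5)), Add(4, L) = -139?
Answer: 25104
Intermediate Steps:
L = -143 (L = Add(-4, -139) = -143)
K = 28 (K = Add(3, 25) = 28)
Function('u')(V, b) = Add(4, b) (Function('u')(V, b) = Add(b, 4) = Add(4, b))
Function('l')(X) = Add(-143, Pow(X, 2)) (Function('l')(X) = Add(Mul(X, X), -143) = Add(Pow(X, 2), -143) = Add(-143, Pow(X, 2)))
Add(Function('l')(Function('u')(-3, Function('o')(K))), Mul(-1, -24223)) = Add(Add(-143, Pow(Add(4, 28), 2)), Mul(-1, -24223)) = Add(Add(-143, Pow(32, 2)), 24223) = Add(Add(-143, 1024), 24223) = Add(881, 24223) = 25104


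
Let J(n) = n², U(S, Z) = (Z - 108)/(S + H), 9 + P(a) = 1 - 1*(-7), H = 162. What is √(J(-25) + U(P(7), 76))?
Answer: 3*√1799497/161 ≈ 24.996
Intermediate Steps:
P(a) = -1 (P(a) = -9 + (1 - 1*(-7)) = -9 + (1 + 7) = -9 + 8 = -1)
U(S, Z) = (-108 + Z)/(162 + S) (U(S, Z) = (Z - 108)/(S + 162) = (-108 + Z)/(162 + S))
√(J(-25) + U(P(7), 76)) = √((-25)² + (-108 + 76)/(162 - 1)) = √(625 - 32/161) = √(100593/161) = 3*√1799497/161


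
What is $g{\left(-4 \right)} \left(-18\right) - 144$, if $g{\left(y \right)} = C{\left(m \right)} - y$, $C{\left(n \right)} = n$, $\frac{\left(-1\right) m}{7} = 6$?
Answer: $540$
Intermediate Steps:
$m = -42$ ($m = \left(-7\right) 6 = -42$)
$g{\left(y \right)} = -42 - y$
$g{\left(-4 \right)} \left(-18\right) - 144 = \left(-42 - -4\right) \left(-18\right) - 144 = \left(-42 + 4\right) \left(-18\right) - 144 = \left(-38\right) \left(-18\right) - 144 = 684 - 144 = 540$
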